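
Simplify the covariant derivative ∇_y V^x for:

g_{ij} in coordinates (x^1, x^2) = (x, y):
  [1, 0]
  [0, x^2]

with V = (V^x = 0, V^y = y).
Non-zero Christoffel symbols:
Γ^x_{y y} = -x
Γ^y_{x y} = 1/x
∇_y V^x = ∂_y V^x + Γ^x_{y j} V^j
  = (0) + (0)(0) + (-x)(y)
  = -x*y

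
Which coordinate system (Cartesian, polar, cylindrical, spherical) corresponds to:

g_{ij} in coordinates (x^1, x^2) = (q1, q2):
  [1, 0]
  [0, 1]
All components are constant and the metric is the identity, i.e. orthonormal rectilinear coordinates.
Cartesian (2D) coordinates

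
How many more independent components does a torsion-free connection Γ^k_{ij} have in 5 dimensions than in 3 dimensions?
Independent components in n dimensions: n × n(n+1)/2 = n^2(n+1)/2.
5D: 5 × 15 = 75
3D: 3 × 6 = 18
Difference = 75 - 18 = 57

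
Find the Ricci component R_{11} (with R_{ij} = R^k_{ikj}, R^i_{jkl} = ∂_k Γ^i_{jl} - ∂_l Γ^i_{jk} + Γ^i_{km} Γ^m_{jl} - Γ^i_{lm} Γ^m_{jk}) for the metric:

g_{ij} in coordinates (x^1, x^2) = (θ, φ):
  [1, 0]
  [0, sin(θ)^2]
Non-zero Christoffel symbols (Γ^k_{ij} = Γ^k_{ji}):
Γ^θ_{φ φ} = -sin(2*θ)/2
Γ^φ_{θ φ} = 1/tan(θ)
R^θ_{θ θ θ} = 0 (a repeated index in an antisymmetric pair)
R^φ_{θ φ θ} = ∂_φ Γ^φ_{θ θ} - ∂_θ Γ^φ_{θ φ} + Γ^φ_{φ m} Γ^m_{θ θ} - Γ^φ_{θ m} Γ^m_{θ φ}
  = (0) - (-1/sin(θ)^2) + (0) - (1/tan(θ)^2) = 1
R_{θθ} = R^θ_{θ θ θ} + R^φ_{θ φ θ} = (0) + (1) = 1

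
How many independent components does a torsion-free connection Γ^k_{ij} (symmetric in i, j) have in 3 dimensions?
Γ^k_{ij} has n choices for the upper index and n(n+1)/2 independent symmetric lower index pairs.
Total = 3 × 3×4/2 = 3 × 6 = 18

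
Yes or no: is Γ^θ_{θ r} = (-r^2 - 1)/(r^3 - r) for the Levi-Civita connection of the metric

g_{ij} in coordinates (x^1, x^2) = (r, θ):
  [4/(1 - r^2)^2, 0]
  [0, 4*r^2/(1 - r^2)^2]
Γ^θ_{θ r} = (1/2) g^{θθ} (∂_θ g_{θr} + ∂_r g_{θθ} - ∂_θ g_{θr}) = (1/2)((1 - r^2)^2/(4*r^2))((0) + (-8*(r^3 + r)/(r^2 - 1)^3) - (0)) = (-r^2 - 1)/(r^3 - r)
This equals the proposed value (-r^2 - 1)/(r^3 - r).
Yes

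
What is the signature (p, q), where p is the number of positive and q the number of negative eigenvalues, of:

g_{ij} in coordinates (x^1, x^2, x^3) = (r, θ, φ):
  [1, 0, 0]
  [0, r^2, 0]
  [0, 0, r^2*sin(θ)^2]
The metric is diagonal, so its eigenvalues are the diagonal entries: 1, r^2, r^2*sin(θ)^2 (at a generic point, where coordinate-dependent entries are positive).
3 positive, 0 negative.
(3, 0) - Riemannian (positive definite)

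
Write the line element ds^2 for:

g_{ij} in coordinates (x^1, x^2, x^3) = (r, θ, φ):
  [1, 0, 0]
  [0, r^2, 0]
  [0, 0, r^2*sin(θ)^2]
ds^2 = g_{ij} dx^i dx^j; only the non-zero components contribute.
ds^2 = dr^2 + r^2 dθ^2 + r^2*sin(θ)^2 dφ^2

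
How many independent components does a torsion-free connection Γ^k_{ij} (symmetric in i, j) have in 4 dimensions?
Γ^k_{ij} has n choices for the upper index and n(n+1)/2 independent symmetric lower index pairs.
Total = 4 × 4×5/2 = 4 × 10 = 40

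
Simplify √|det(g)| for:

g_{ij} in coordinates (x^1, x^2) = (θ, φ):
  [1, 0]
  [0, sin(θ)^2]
det(g) = sin(θ)^2
√|det(g)| = sin(θ) (taking 0 < θ < π so that |sin(θ)| = sin(θ))
Volume element: dV = sin(θ) dθ dφ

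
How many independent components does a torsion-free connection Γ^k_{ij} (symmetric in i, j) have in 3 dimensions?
Γ^k_{ij} has n choices for the upper index and n(n+1)/2 independent symmetric lower index pairs.
Total = 3 × 3×4/2 = 3 × 6 = 18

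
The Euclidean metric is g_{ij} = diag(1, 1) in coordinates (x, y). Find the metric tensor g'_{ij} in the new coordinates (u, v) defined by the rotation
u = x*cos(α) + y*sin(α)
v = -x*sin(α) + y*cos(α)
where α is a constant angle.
Invert the transformation: x = u*cos(α) - v*sin(α), y = u*sin(α) + v*cos(α)
g'_{ij} = (∂x^k/∂x'^i)(∂x^l/∂x'^j) g_{kl}; with g_{kl} = δ_{kl} this is Σ_k (∂x^k/∂x'^i)(∂x^k/∂x'^j).
Jacobian: ∂x/∂u = cos(α), ∂x/∂v = -sin(α), ∂y/∂u = sin(α), ∂y/∂v = cos(α)
g'_{uu} = (cos(α))(cos(α)) + (sin(α))(sin(α)) = 1
g'_{uv} = (cos(α))(-sin(α)) + (sin(α))(cos(α)) = 0
g'_{vv} = (-sin(α))(-sin(α)) + (cos(α))(cos(α)) = 1
g'_{ij} = diag(1, 1)
The Euclidean metric is invariant under rotations.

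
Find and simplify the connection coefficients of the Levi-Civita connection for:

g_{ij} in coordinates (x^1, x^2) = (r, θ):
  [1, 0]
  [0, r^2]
Using Γ^k_{ij} = (1/2) g^{km} (∂_i g_{mj} + ∂_j g_{mi} - ∂_m g_{ij}); the metric is diagonal, so only the m = k term contributes.
Non-zero symbols (using the symmetry Γ^k_{ij} = Γ^k_{ji}):
Γ^r_{θ θ} = (1/2) g^{rr} (∂_θ g_{rθ} + ∂_θ g_{rθ} - ∂_r g_{θθ}) = (1/2)(1)((0) + (0) - (2*r)) = -r
Γ^θ_{r θ} = (1/2) g^{θθ} (∂_r g_{θθ} + ∂_θ g_{θr} - ∂_θ g_{rθ}) = (1/2)(1/r^2)((2*r) + (0) - (0)) = 1/r
All other Christoffel symbols are zero.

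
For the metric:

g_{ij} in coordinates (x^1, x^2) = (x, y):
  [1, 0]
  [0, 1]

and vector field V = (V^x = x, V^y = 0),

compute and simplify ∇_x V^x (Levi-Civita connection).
All Christoffel symbols are zero.
∇_x V^x = ∂_x V^x + Γ^x_{x j} V^j
  = (1) + (0)(x) + (0)(0)
  = 1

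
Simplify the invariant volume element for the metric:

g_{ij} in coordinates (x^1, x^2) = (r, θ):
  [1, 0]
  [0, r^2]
det(g) = r^2
√|det(g)| = r
Volume element: dV = r dr dθ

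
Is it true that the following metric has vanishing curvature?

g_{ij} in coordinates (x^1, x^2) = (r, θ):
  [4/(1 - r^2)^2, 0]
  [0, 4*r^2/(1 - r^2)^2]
Non-zero Christoffel symbols:
Γ^r_{r r} = 2*r/(1 - r^2)
Γ^r_{θ θ} = (r^3 + r)/(r^2 - 1)
Γ^θ_{r θ} = (-r^2 - 1)/(r^3 - r)
Ricci tensor: R_{rr} = -4/(r^2 - 1)^2, R_{rθ} = 0, R_{θθ} = -4*r^2/(r^2 - 1)^2
The Ricci tensor is non-zero, so the Riemann tensor is non-zero: not flat.
No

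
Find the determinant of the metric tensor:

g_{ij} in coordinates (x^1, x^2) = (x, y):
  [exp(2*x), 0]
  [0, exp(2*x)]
For a 2×2 metric: det(g) = g_{11}·g_{22} - g_{12}·g_{21}
= (exp(2*x))·(exp(2*x)) - (0)·(0)
= exp(4*x) - 0
det(g) = exp(4*x)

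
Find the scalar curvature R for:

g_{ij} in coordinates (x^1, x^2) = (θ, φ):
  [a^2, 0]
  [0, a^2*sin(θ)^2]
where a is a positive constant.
Non-zero Christoffel symbols (Γ^k_{ij} = Γ^k_{ji}):
Γ^θ_{φ φ} = -sin(2*θ)/2
Γ^φ_{θ φ} = 1/tan(θ)
Ricci tensor (R_{ij} = R^k_{ikj}): R_{θθ} = 1, R_{θφ} = 0, R_{φφ} = sin(θ)^2
Inverse metric: g^{θθ} = 1/a^2, g^{φφ} = 1/(a^2*sin(θ)^2)
R = g^{ij} R_{ij} = (1/a^2)(1) + (1/(a^2*sin(θ)^2))(sin(θ)^2) = 2/a^2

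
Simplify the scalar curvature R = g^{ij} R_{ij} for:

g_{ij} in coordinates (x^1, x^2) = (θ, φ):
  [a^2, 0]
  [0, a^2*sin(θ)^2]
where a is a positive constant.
Non-zero Christoffel symbols (Γ^k_{ij} = Γ^k_{ji}):
Γ^θ_{φ φ} = -sin(2*θ)/2
Γ^φ_{θ φ} = 1/tan(θ)
Ricci tensor (R_{ij} = R^k_{ikj}): R_{θθ} = 1, R_{θφ} = 0, R_{φφ} = sin(θ)^2
Inverse metric: g^{θθ} = 1/a^2, g^{φφ} = 1/(a^2*sin(θ)^2)
R = g^{ij} R_{ij} = (1/a^2)(1) + (1/(a^2*sin(θ)^2))(sin(θ)^2) = 2/a^2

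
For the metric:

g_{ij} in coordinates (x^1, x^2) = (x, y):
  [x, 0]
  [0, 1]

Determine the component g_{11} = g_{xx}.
With x^1 = x, x^2 = y, g_{11} = g_{xx} is the row-1, column-1 entry of the matrix.
g_{11} = x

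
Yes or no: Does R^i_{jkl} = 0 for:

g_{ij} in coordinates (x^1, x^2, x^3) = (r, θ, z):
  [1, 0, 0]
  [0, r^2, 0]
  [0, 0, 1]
Non-zero Christoffel symbols:
Γ^r_{θ θ} = -r
Γ^θ_{r θ} = 1/r
Ricci tensor: R_{rr} = 0, R_{rθ} = 0, R_{rz} = 0, R_{θθ} = 0, R_{θz} = 0, R_{zz} = 0
All R_{ij} vanish; in 3 dimensions the Riemann tensor is fully determined by the Ricci tensor, so R^i_{jkl} = 0: the metric is flat (curvilinear coordinates on flat space).
Yes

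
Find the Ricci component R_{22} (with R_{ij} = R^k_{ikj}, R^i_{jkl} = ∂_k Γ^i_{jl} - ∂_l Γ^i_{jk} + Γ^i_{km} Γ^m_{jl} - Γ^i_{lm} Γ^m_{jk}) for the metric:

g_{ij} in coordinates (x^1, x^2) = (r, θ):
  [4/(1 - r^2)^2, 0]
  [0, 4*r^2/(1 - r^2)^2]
Non-zero Christoffel symbols (Γ^k_{ij} = Γ^k_{ji}):
Γ^r_{r r} = 2*r/(1 - r^2)
Γ^r_{θ θ} = (r^3 + r)/(r^2 - 1)
Γ^θ_{r θ} = (-r^2 - 1)/(r^3 - r)
R^r_{θ r θ} = ∂_r Γ^r_{θ θ} - ∂_θ Γ^r_{θ r} + Γ^r_{r m} Γ^m_{θ θ} - Γ^r_{θ m} Γ^m_{θ r}
  = ((r^4 - 4*r^2 - 1)/(r^2 - 1)^2) - (0) + (-2*r^2*(r^2 + 1)/(r^2 - 1)^2) - (-(r^2 + 1)^2/(r^2 - 1)^2) = -4*r^2/(r^2 - 1)^2
R^θ_{θ θ θ} = 0 (a repeated index in an antisymmetric pair)
R_{θθ} = R^r_{θ r θ} + R^θ_{θ θ θ} = (-4*r^2/(r^2 - 1)^2) + (0) = -4*r^2/(r^2 - 1)^2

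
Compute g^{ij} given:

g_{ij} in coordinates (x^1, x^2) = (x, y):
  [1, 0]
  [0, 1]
The metric is diagonal, so g^{ij} is diagonal with entries 1/g_{ii}: diag(1, 1).
g^{ij}:
  [1, 0]
  [0, 1]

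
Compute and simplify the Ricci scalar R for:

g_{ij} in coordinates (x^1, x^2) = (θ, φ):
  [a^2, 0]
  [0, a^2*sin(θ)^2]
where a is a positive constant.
Non-zero Christoffel symbols (Γ^k_{ij} = Γ^k_{ji}):
Γ^θ_{φ φ} = -sin(2*θ)/2
Γ^φ_{θ φ} = 1/tan(θ)
Ricci tensor (R_{ij} = R^k_{ikj}): R_{θθ} = 1, R_{θφ} = 0, R_{φφ} = sin(θ)^2
Inverse metric: g^{θθ} = 1/a^2, g^{φφ} = 1/(a^2*sin(θ)^2)
R = g^{ij} R_{ij} = (1/a^2)(1) + (1/(a^2*sin(θ)^2))(sin(θ)^2) = 2/a^2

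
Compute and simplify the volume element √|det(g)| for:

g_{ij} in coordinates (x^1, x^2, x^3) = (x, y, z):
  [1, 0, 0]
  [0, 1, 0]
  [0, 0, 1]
det(g) = 1
√|det(g)| = 1
Volume element: dV = 1 dx dy dz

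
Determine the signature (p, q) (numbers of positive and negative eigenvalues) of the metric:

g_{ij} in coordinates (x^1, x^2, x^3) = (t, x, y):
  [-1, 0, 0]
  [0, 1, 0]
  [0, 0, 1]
The metric is diagonal, so its eigenvalues are the diagonal entries: -1, 1, 1 (at a generic point, where coordinate-dependent entries are positive).
2 positive, 1 negative.
(2, 1) - Lorentzian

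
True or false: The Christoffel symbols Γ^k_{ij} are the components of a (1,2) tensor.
Under a change of coordinates Γ picks up an inhomogeneous term ∂²x/∂x'∂x'; e.g. Γ = 0 in Cartesian coordinates but Γ^r_{θθ} = -r in polar coordinates on the same flat plane.
False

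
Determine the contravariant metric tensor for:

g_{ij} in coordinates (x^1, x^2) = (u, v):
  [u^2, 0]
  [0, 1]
The metric is diagonal, so g^{ij} is diagonal with entries 1/g_{ii}: diag(1/(u^2), 1).
g^{ij}:
  [1/u^2, 0]
  [0, 1]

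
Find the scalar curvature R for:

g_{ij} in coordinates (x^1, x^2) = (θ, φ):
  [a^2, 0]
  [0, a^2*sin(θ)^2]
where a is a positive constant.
Non-zero Christoffel symbols (Γ^k_{ij} = Γ^k_{ji}):
Γ^θ_{φ φ} = -sin(2*θ)/2
Γ^φ_{θ φ} = 1/tan(θ)
Ricci tensor (R_{ij} = R^k_{ikj}): R_{θθ} = 1, R_{θφ} = 0, R_{φφ} = sin(θ)^2
Inverse metric: g^{θθ} = 1/a^2, g^{φφ} = 1/(a^2*sin(θ)^2)
R = g^{ij} R_{ij} = (1/a^2)(1) + (1/(a^2*sin(θ)^2))(sin(θ)^2) = 2/a^2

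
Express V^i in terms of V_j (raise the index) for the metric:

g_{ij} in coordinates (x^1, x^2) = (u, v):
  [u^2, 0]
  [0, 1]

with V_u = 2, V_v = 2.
Inverse metric (diagonal): g^{uu} = 1/u^2, g^{vv} = 1
V^i = g^{ij} V_j:
V^u = (1/u^2)(2) + (0)(2) = 2/u^2
V^v = (0)(2) + (1)(2) = 2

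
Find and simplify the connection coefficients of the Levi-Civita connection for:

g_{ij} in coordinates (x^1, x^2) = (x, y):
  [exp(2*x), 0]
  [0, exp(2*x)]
Using Γ^k_{ij} = (1/2) g^{km} (∂_i g_{mj} + ∂_j g_{mi} - ∂_m g_{ij}); the metric is diagonal, so only the m = k term contributes.
Non-zero symbols (using the symmetry Γ^k_{ij} = Γ^k_{ji}):
Γ^x_{x x} = (1/2) g^{xx} (∂_x g_{xx} + ∂_x g_{xx} - ∂_x g_{xx}) = (1/2)(exp(-2*x))((2*exp(2*x)) + (2*exp(2*x)) - (2*exp(2*x))) = 1
Γ^x_{y y} = (1/2) g^{xx} (∂_y g_{xy} + ∂_y g_{xy} - ∂_x g_{yy}) = (1/2)(exp(-2*x))((0) + (0) - (2*exp(2*x))) = -1
Γ^y_{x y} = (1/2) g^{yy} (∂_x g_{yy} + ∂_y g_{yx} - ∂_y g_{xy}) = (1/2)(exp(-2*x))((2*exp(2*x)) + (0) - (0)) = 1
All other Christoffel symbols are zero.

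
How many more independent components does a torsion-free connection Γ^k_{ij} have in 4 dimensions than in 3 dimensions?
Independent components in n dimensions: n × n(n+1)/2 = n^2(n+1)/2.
4D: 4 × 10 = 40
3D: 3 × 6 = 18
Difference = 40 - 18 = 22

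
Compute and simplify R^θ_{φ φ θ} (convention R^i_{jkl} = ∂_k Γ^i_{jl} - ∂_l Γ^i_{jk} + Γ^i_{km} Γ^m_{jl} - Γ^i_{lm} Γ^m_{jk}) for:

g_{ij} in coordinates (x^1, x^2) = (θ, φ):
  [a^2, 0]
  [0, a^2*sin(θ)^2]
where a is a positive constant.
Non-zero Christoffel symbols (Γ^k_{ij} = Γ^k_{ji}):
Γ^θ_{φ φ} = -sin(2*θ)/2
Γ^φ_{θ φ} = 1/tan(θ)
R^θ_{φ φ θ} = ∂_φ Γ^θ_{φ θ} - ∂_θ Γ^θ_{φ φ} + Γ^θ_{φ m} Γ^m_{φ θ} - Γ^θ_{θ m} Γ^m_{φ φ}
  = (0) - (-cos(2*θ)) + (-cos(θ)^2) - (0) = -sin(θ)^2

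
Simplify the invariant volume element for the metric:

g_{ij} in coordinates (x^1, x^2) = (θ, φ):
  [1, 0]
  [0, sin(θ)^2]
det(g) = sin(θ)^2
√|det(g)| = sin(θ) (taking 0 < θ < π so that |sin(θ)| = sin(θ))
Volume element: dV = sin(θ) dθ dφ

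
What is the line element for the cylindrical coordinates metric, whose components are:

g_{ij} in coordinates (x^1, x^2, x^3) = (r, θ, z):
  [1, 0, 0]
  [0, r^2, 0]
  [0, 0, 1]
ds^2 = g_{ij} dx^i dx^j; only the non-zero components contribute.
ds^2 = dr^2 + r^2 dθ^2 + dz^2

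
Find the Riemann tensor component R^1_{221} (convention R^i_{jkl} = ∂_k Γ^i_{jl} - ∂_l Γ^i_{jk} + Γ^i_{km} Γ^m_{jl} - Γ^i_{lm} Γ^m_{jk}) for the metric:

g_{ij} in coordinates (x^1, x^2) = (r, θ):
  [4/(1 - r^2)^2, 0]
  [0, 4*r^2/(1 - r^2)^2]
Non-zero Christoffel symbols (Γ^k_{ij} = Γ^k_{ji}):
Γ^r_{r r} = 2*r/(1 - r^2)
Γ^r_{θ θ} = (r^3 + r)/(r^2 - 1)
Γ^θ_{r θ} = (-r^2 - 1)/(r^3 - r)
R^r_{θ θ r} = ∂_θ Γ^r_{θ r} - ∂_r Γ^r_{θ θ} + Γ^r_{θ m} Γ^m_{θ r} - Γ^r_{r m} Γ^m_{θ θ}
  = (0) - ((r^4 - 4*r^2 - 1)/(r^2 - 1)^2) + (-(r^2 + 1)^2/(r^2 - 1)^2) - (-2*r^2*(r^2 + 1)/(r^2 - 1)^2) = 4*r^2/(r^2 - 1)^2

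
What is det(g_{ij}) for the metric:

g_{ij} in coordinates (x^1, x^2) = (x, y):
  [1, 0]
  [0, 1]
For a 2×2 metric: det(g) = g_{11}·g_{22} - g_{12}·g_{21}
= (1)·(1) - (0)·(0)
= 1 - 0
det(g) = 1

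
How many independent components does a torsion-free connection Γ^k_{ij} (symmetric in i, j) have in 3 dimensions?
Γ^k_{ij} has n choices for the upper index and n(n+1)/2 independent symmetric lower index pairs.
Total = 3 × 3×4/2 = 3 × 6 = 18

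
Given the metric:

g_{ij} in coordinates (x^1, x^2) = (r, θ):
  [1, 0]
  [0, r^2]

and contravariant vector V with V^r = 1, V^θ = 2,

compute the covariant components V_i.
V_i = g_{ij} V^j:
V_r = (1)(1) + (0)(2) = 1
V_θ = (0)(1) + (r^2)(2) = 2*r^2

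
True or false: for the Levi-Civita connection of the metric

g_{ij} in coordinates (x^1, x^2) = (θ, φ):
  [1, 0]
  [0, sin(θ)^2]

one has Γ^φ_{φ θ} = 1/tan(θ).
Γ^φ_{φ θ} = (1/2) g^{φφ} (∂_φ g_{φθ} + ∂_θ g_{φφ} - ∂_φ g_{φθ}) = (1/2)(1/sin(θ)^2)((0) + (sin(2*θ)) - (0)) = 1/tan(θ)
This equals the proposed value 1/tan(θ).
True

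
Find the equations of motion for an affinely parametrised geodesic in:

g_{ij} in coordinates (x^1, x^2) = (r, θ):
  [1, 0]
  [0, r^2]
Geodesic equation: d^2x^k/dλ^2 + Γ^k_{ij} (dx^i/dλ)(dx^j/dλ) = 0.
Non-zero Christoffel symbols:
Γ^r_{θ θ} = -r
Γ^θ_{r θ} = 1/r
Substituting (the symmetric pair Γ^k_{ij}, Γ^k_{ji} combines into a factor 2):
d^2r/dλ^2 - r (dθ/dλ)^2 = 0
d^2θ/dλ^2 + (2/r) (dr/dλ)(dθ/dλ) = 0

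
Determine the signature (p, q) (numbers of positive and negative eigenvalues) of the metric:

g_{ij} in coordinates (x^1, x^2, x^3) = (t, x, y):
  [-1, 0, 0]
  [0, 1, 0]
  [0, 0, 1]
The metric is diagonal, so its eigenvalues are the diagonal entries: -1, 1, 1 (at a generic point, where coordinate-dependent entries are positive).
2 positive, 1 negative.
(2, 1) - Lorentzian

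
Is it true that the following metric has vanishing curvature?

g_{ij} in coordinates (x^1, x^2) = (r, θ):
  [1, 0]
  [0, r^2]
Non-zero Christoffel symbols:
Γ^r_{θ θ} = -r
Γ^θ_{r θ} = 1/r
Ricci tensor: R_{rr} = 0, R_{rθ} = 0, R_{θθ} = 0
All R_{ij} vanish; in 2 dimensions the Riemann tensor is fully determined by the Ricci tensor, so R^i_{jkl} = 0: the metric is flat (curvilinear coordinates on flat space).
Yes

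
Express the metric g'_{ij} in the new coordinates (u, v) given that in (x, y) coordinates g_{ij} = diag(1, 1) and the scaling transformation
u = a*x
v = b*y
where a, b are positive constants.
Invert the transformation: x = u/a, y = v/b
g'_{ij} = (∂x^k/∂x'^i)(∂x^l/∂x'^j) g_{kl}; with g_{kl} = δ_{kl} this is Σ_k (∂x^k/∂x'^i)(∂x^k/∂x'^j).
Jacobian: ∂x/∂u = 1/a, ∂x/∂v = 0, ∂y/∂u = 0, ∂y/∂v = 1/b
g'_{uu} = (1/a)(1/a) + (0)(0) = 1/a^2
g'_{uv} = (1/a)(0) + (0)(1/b) = 0
g'_{vv} = (0)(0) + (1/b)(1/b) = 1/b^2
g'_{ij} = diag(1/a^2, 1/b^2)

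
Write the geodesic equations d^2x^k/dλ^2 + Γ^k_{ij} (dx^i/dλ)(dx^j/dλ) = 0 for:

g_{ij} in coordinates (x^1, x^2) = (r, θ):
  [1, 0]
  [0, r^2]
Geodesic equation: d^2x^k/dλ^2 + Γ^k_{ij} (dx^i/dλ)(dx^j/dλ) = 0.
Non-zero Christoffel symbols:
Γ^r_{θ θ} = -r
Γ^θ_{r θ} = 1/r
Substituting (the symmetric pair Γ^k_{ij}, Γ^k_{ji} combines into a factor 2):
d^2r/dλ^2 - r (dθ/dλ)^2 = 0
d^2θ/dλ^2 + (2/r) (dr/dλ)(dθ/dλ) = 0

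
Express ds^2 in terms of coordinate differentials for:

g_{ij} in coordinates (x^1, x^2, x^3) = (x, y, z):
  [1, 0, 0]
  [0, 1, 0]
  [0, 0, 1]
ds^2 = g_{ij} dx^i dx^j; only the non-zero components contribute.
ds^2 = dx^2 + dy^2 + dz^2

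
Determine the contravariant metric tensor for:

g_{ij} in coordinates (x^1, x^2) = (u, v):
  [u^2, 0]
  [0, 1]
The metric is diagonal, so g^{ij} is diagonal with entries 1/g_{ii}: diag(1/(u^2), 1).
g^{ij}:
  [1/u^2, 0]
  [0, 1]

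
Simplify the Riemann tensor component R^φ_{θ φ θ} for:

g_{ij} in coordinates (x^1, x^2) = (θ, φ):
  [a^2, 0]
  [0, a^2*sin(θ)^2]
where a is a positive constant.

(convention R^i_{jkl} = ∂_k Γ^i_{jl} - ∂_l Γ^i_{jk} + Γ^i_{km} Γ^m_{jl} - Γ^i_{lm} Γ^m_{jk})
Non-zero Christoffel symbols (Γ^k_{ij} = Γ^k_{ji}):
Γ^θ_{φ φ} = -sin(2*θ)/2
Γ^φ_{θ φ} = 1/tan(θ)
R^φ_{θ φ θ} = ∂_φ Γ^φ_{θ θ} - ∂_θ Γ^φ_{θ φ} + Γ^φ_{φ m} Γ^m_{θ θ} - Γ^φ_{θ m} Γ^m_{θ φ}
  = (0) - (-1/sin(θ)^2) + (0) - (1/tan(θ)^2) = 1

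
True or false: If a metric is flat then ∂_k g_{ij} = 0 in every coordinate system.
Flatness means R^i_{jkl} = 0; the components can still vary, e.g. the flat plane in polar coordinates has g_{θθ} = r^2.
False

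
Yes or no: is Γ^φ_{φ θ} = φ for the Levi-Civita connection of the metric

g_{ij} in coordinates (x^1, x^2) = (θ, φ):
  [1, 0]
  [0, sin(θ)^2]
Γ^φ_{φ θ} = (1/2) g^{φφ} (∂_φ g_{φθ} + ∂_θ g_{φφ} - ∂_φ g_{φθ}) = (1/2)(1/sin(θ)^2)((0) + (sin(2*θ)) - (0)) = 1/tan(θ)
This differs from the proposed value φ.
No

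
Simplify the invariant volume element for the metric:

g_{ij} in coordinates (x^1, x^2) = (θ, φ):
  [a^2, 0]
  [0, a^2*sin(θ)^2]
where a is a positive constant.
det(g) = a^4*sin(θ)^2
√|det(g)| = a^2*sin(θ) (taking 0 < θ < π so that |sin(θ)| = sin(θ))
Volume element: dV = a^2*sin(θ) dθ dφ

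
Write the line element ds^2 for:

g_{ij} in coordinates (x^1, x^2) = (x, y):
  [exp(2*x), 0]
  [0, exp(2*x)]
ds^2 = g_{ij} dx^i dx^j; only the non-zero components contribute.
ds^2 = exp(2*x) dx^2 + exp(2*x) dy^2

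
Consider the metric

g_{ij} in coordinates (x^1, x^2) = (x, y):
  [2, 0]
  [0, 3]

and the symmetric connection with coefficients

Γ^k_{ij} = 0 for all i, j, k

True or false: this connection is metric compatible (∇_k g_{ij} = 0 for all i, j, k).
Using ∇_k g_{ij} = ∂_k g_{ij} - Γ^m_{ki} g_{mj} - Γ^m_{kj} g_{im}:
e.g. ∇_x g_{yy} = (0) - (0) - (0) = 0
Every component ∇_k g_{ij} vanishes: the connection is metric compatible.
True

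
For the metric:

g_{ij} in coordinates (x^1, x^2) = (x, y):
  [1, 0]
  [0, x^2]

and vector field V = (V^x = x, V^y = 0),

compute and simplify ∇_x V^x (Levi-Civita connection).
Non-zero Christoffel symbols:
Γ^x_{y y} = -x
Γ^y_{x y} = 1/x
∇_x V^x = ∂_x V^x + Γ^x_{x j} V^j
  = (1) + (0)(x) + (0)(0)
  = 1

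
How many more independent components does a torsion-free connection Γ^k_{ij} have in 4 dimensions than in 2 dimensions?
Independent components in n dimensions: n × n(n+1)/2 = n^2(n+1)/2.
4D: 4 × 10 = 40
2D: 2 × 3 = 6
Difference = 40 - 6 = 34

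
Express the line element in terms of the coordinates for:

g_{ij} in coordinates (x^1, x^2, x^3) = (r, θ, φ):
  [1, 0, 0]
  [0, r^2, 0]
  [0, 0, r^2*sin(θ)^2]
ds^2 = g_{ij} dx^i dx^j; only the non-zero components contribute.
ds^2 = dr^2 + r^2 dθ^2 + r^2*sin(θ)^2 dφ^2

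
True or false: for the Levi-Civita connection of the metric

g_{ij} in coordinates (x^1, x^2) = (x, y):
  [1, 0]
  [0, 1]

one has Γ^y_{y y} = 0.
Γ^y_{y y} = (1/2) g^{yy} (∂_y g_{yy} + ∂_y g_{yy} - ∂_y g_{yy}) = (1/2)(1)((0) + (0) - (0)) = 0
This equals the proposed value 0.
True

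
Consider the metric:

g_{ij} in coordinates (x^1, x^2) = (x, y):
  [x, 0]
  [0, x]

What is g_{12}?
With x^1 = x, x^2 = y, g_{12} = g_{xy} is the row-1, column-2 entry of the matrix.
g_{12} = 0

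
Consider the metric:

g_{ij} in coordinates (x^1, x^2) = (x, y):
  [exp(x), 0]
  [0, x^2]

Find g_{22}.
With x^1 = x, x^2 = y, g_{22} = g_{yy} is the row-2, column-2 entry of the matrix.
g_{22} = x^2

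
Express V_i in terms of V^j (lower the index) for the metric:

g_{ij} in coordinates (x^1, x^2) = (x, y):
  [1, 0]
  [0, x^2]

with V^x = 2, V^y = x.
V_i = g_{ij} V^j:
V_x = (1)(2) + (0)(x) = 2
V_y = (0)(2) + (x^2)(x) = x^3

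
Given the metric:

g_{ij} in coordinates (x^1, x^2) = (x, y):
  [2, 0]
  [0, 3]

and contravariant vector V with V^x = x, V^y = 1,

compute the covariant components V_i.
V_i = g_{ij} V^j:
V_x = (2)(x) + (0)(1) = 2*x
V_y = (0)(x) + (3)(1) = 3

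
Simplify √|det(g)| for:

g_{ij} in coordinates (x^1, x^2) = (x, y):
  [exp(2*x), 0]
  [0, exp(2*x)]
det(g) = exp(4*x)
√|det(g)| = exp(2*x)
Volume element: dV = exp(2*x) dx dy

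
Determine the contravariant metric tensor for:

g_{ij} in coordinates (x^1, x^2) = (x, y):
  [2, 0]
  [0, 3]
The metric is diagonal, so g^{ij} is diagonal with entries 1/g_{ii}: diag(1/2, 1/3).
g^{ij}:
  [1/2, 0]
  [0, 1/3]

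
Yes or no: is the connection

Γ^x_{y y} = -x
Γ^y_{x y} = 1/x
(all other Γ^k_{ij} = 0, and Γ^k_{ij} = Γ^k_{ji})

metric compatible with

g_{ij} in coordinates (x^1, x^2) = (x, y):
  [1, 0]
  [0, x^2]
Using ∇_k g_{ij} = ∂_k g_{ij} - Γ^m_{ki} g_{mj} - Γ^m_{kj} g_{im}:
e.g. ∇_x g_{yy} = (2*x) - (x) - (x) = 0
Every component ∇_k g_{ij} vanishes: the connection is metric compatible.
Yes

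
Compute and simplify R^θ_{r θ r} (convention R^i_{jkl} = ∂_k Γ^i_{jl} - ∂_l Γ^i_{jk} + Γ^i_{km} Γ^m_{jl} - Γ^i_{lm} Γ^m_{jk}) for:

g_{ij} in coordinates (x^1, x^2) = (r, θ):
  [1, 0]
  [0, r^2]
Non-zero Christoffel symbols (Γ^k_{ij} = Γ^k_{ji}):
Γ^r_{θ θ} = -r
Γ^θ_{r θ} = 1/r
R^θ_{r θ r} = ∂_θ Γ^θ_{r r} - ∂_r Γ^θ_{r θ} + Γ^θ_{θ m} Γ^m_{r r} - Γ^θ_{r m} Γ^m_{r θ}
  = (0) - (-1/r^2) + (0) - (1/r^2) = 0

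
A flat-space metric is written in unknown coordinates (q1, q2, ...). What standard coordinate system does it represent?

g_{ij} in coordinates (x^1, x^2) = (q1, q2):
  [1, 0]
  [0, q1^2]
The line element ds^2 = dq1^2 + q1^2 dq2^2 is dr^2 + r^2 dθ^2 with q1 = r, q2 = θ.
polar coordinates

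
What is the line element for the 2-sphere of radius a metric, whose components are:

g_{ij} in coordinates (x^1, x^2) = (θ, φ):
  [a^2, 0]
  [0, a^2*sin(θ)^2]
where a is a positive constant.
ds^2 = g_{ij} dx^i dx^j; only the non-zero components contribute.
ds^2 = a^2 dθ^2 + a^2*sin(θ)^2 dφ^2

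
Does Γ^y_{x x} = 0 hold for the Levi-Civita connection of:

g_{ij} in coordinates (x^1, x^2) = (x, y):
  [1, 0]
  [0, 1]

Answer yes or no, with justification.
Γ^y_{x x} = (1/2) g^{yy} (∂_x g_{yx} + ∂_x g_{yx} - ∂_y g_{xx}) = (1/2)(1)((0) + (0) - (0)) = 0
This equals the proposed value 0.
Yes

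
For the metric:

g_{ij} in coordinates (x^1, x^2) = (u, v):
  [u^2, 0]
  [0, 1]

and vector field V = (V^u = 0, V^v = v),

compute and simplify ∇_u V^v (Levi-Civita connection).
Non-zero Christoffel symbols:
Γ^u_{u u} = 1/u
∇_u V^v = ∂_u V^v + Γ^v_{u j} V^j
  = (0) + (0)(0) + (0)(v)
  = 0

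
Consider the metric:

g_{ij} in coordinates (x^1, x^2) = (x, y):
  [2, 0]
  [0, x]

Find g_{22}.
With x^1 = x, x^2 = y, g_{22} = g_{yy} is the row-2, column-2 entry of the matrix.
g_{22} = x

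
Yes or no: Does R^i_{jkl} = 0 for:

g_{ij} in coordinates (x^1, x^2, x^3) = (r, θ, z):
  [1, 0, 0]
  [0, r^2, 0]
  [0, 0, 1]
Non-zero Christoffel symbols:
Γ^r_{θ θ} = -r
Γ^θ_{r θ} = 1/r
Ricci tensor: R_{rr} = 0, R_{rθ} = 0, R_{rz} = 0, R_{θθ} = 0, R_{θz} = 0, R_{zz} = 0
All R_{ij} vanish; in 3 dimensions the Riemann tensor is fully determined by the Ricci tensor, so R^i_{jkl} = 0: the metric is flat (curvilinear coordinates on flat space).
Yes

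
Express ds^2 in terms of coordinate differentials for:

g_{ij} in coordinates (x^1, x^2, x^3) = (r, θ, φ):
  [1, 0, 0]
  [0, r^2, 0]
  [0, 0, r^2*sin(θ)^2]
ds^2 = g_{ij} dx^i dx^j; only the non-zero components contribute.
ds^2 = dr^2 + r^2 dθ^2 + r^2*sin(θ)^2 dφ^2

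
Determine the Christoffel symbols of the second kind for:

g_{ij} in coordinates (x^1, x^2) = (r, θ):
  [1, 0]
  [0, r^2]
Using Γ^k_{ij} = (1/2) g^{km} (∂_i g_{mj} + ∂_j g_{mi} - ∂_m g_{ij}); the metric is diagonal, so only the m = k term contributes.
Non-zero symbols (using the symmetry Γ^k_{ij} = Γ^k_{ji}):
Γ^r_{θ θ} = (1/2) g^{rr} (∂_θ g_{rθ} + ∂_θ g_{rθ} - ∂_r g_{θθ}) = (1/2)(1)((0) + (0) - (2*r)) = -r
Γ^θ_{r θ} = (1/2) g^{θθ} (∂_r g_{θθ} + ∂_θ g_{θr} - ∂_θ g_{rθ}) = (1/2)(1/r^2)((2*r) + (0) - (0)) = 1/r
All other Christoffel symbols are zero.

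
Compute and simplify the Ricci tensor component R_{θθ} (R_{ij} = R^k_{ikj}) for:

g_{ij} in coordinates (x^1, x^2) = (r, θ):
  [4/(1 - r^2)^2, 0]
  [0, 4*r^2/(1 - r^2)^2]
Non-zero Christoffel symbols (Γ^k_{ij} = Γ^k_{ji}):
Γ^r_{r r} = 2*r/(1 - r^2)
Γ^r_{θ θ} = (r^3 + r)/(r^2 - 1)
Γ^θ_{r θ} = (-r^2 - 1)/(r^3 - r)
R^r_{θ r θ} = ∂_r Γ^r_{θ θ} - ∂_θ Γ^r_{θ r} + Γ^r_{r m} Γ^m_{θ θ} - Γ^r_{θ m} Γ^m_{θ r}
  = ((r^4 - 4*r^2 - 1)/(r^2 - 1)^2) - (0) + (-2*r^2*(r^2 + 1)/(r^2 - 1)^2) - (-(r^2 + 1)^2/(r^2 - 1)^2) = -4*r^2/(r^2 - 1)^2
R^θ_{θ θ θ} = 0 (a repeated index in an antisymmetric pair)
R_{θθ} = R^r_{θ r θ} + R^θ_{θ θ θ} = (-4*r^2/(r^2 - 1)^2) + (0) = -4*r^2/(r^2 - 1)^2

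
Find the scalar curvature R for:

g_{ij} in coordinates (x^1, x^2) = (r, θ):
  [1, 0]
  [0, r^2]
Non-zero Christoffel symbols (Γ^k_{ij} = Γ^k_{ji}):
Γ^r_{θ θ} = -r
Γ^θ_{r θ} = 1/r
Ricci tensor (R_{ij} = R^k_{ikj}): R_{rr} = 0, R_{rθ} = 0, R_{θθ} = 0
Inverse metric: g^{rr} = 1, g^{θθ} = 1/r^2
R = g^{ij} R_{ij} = (1)(0) + (1/r^2)(0) = 0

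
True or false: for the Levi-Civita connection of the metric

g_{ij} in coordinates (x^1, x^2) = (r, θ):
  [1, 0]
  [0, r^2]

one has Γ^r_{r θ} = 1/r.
Γ^r_{r θ} = (1/2) g^{rr} (∂_r g_{rθ} + ∂_θ g_{rr} - ∂_r g_{rθ}) = (1/2)(1)((0) + (0) - (0)) = 0
This differs from the proposed value 1/r.
False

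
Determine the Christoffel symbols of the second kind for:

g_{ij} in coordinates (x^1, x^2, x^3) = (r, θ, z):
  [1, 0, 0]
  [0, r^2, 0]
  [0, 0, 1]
Using Γ^k_{ij} = (1/2) g^{km} (∂_i g_{mj} + ∂_j g_{mi} - ∂_m g_{ij}); the metric is diagonal, so only the m = k term contributes.
Non-zero symbols (using the symmetry Γ^k_{ij} = Γ^k_{ji}):
Γ^r_{θ θ} = (1/2) g^{rr} (∂_θ g_{rθ} + ∂_θ g_{rθ} - ∂_r g_{θθ}) = (1/2)(1)((0) + (0) - (2*r)) = -r
Γ^θ_{r θ} = (1/2) g^{θθ} (∂_r g_{θθ} + ∂_θ g_{θr} - ∂_θ g_{rθ}) = (1/2)(1/r^2)((2*r) + (0) - (0)) = 1/r
All other Christoffel symbols are zero.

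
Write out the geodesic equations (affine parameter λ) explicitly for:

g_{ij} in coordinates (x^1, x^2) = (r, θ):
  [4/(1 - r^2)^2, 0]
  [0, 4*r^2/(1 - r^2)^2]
Geodesic equation: d^2x^k/dλ^2 + Γ^k_{ij} (dx^i/dλ)(dx^j/dλ) = 0.
Non-zero Christoffel symbols:
Γ^r_{r r} = 2*r/(1 - r^2)
Γ^r_{θ θ} = (r^3 + r)/(r^2 - 1)
Γ^θ_{r θ} = (-r^2 - 1)/(r^3 - r)
Substituting (the symmetric pair Γ^k_{ij}, Γ^k_{ji} combines into a factor 2):
d^2r/dλ^2 + (2*r/(1 - r^2)) (dr/dλ)^2 + ((r^3 + r)/(r^2 - 1)) (dθ/dλ)^2 = 0
d^2θ/dλ^2 + ((-2*r^2 - 2)/(r^3 - r)) (dr/dλ)(dθ/dλ) = 0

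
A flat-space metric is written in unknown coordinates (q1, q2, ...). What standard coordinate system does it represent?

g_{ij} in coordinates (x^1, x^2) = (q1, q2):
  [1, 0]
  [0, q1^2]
The line element ds^2 = dq1^2 + q1^2 dq2^2 is dr^2 + r^2 dθ^2 with q1 = r, q2 = θ.
polar coordinates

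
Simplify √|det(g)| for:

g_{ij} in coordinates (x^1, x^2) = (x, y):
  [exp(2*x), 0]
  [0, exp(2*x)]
det(g) = exp(4*x)
√|det(g)| = exp(2*x)
Volume element: dV = exp(2*x) dx dy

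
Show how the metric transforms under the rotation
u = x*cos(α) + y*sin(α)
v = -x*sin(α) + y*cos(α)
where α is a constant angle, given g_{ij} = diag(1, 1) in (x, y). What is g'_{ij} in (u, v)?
Invert the transformation: x = u*cos(α) - v*sin(α), y = u*sin(α) + v*cos(α)
g'_{ij} = (∂x^k/∂x'^i)(∂x^l/∂x'^j) g_{kl}; with g_{kl} = δ_{kl} this is Σ_k (∂x^k/∂x'^i)(∂x^k/∂x'^j).
Jacobian: ∂x/∂u = cos(α), ∂x/∂v = -sin(α), ∂y/∂u = sin(α), ∂y/∂v = cos(α)
g'_{uu} = (cos(α))(cos(α)) + (sin(α))(sin(α)) = 1
g'_{uv} = (cos(α))(-sin(α)) + (sin(α))(cos(α)) = 0
g'_{vv} = (-sin(α))(-sin(α)) + (cos(α))(cos(α)) = 1
g'_{ij} = diag(1, 1)
The Euclidean metric is invariant under rotations.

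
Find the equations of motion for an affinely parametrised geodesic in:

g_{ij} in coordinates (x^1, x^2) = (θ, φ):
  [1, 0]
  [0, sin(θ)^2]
Geodesic equation: d^2x^k/dλ^2 + Γ^k_{ij} (dx^i/dλ)(dx^j/dλ) = 0.
Non-zero Christoffel symbols:
Γ^θ_{φ φ} = -sin(2*θ)/2
Γ^φ_{θ φ} = 1/tan(θ)
Substituting (the symmetric pair Γ^k_{ij}, Γ^k_{ji} combines into a factor 2):
d^2θ/dλ^2 - (sin(2*θ)/2) (dφ/dλ)^2 = 0
d^2φ/dλ^2 + (2/tan(θ)) (dθ/dλ)(dφ/dλ) = 0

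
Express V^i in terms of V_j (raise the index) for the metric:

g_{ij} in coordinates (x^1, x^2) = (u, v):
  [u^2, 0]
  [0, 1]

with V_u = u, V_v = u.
Inverse metric (diagonal): g^{uu} = 1/u^2, g^{vv} = 1
V^i = g^{ij} V_j:
V^u = (1/u^2)(u) + (0)(u) = 1/u
V^v = (0)(u) + (1)(u) = u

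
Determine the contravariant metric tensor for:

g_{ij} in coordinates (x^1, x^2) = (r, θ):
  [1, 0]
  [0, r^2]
The metric is diagonal, so g^{ij} is diagonal with entries 1/g_{ii}: diag(1, 1/(r^2)).
g^{ij}:
  [1, 0]
  [0, 1/r^2]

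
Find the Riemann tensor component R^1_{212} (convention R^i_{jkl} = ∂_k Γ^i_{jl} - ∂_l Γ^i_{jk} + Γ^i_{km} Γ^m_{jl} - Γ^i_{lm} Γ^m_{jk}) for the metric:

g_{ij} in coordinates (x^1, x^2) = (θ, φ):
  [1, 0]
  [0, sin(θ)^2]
Non-zero Christoffel symbols (Γ^k_{ij} = Γ^k_{ji}):
Γ^θ_{φ φ} = -sin(2*θ)/2
Γ^φ_{θ φ} = 1/tan(θ)
R^θ_{φ θ φ} = ∂_θ Γ^θ_{φ φ} - ∂_φ Γ^θ_{φ θ} + Γ^θ_{θ m} Γ^m_{φ φ} - Γ^θ_{φ m} Γ^m_{φ θ}
  = (-cos(2*θ)) - (0) + (0) - (-cos(θ)^2) = sin(θ)^2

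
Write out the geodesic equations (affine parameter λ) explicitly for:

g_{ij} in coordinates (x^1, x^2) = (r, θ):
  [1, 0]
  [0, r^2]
Geodesic equation: d^2x^k/dλ^2 + Γ^k_{ij} (dx^i/dλ)(dx^j/dλ) = 0.
Non-zero Christoffel symbols:
Γ^r_{θ θ} = -r
Γ^θ_{r θ} = 1/r
Substituting (the symmetric pair Γ^k_{ij}, Γ^k_{ji} combines into a factor 2):
d^2r/dλ^2 - r (dθ/dλ)^2 = 0
d^2θ/dλ^2 + (2/r) (dr/dλ)(dθ/dλ) = 0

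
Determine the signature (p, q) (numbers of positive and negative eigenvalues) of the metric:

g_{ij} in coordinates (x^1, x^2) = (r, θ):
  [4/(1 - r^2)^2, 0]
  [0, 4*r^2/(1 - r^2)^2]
The metric is diagonal, so its eigenvalues are the diagonal entries: 4/(1 - r^2)^2, 4*r^2/(1 - r^2)^2 (at a generic point, where coordinate-dependent entries are positive).
2 positive, 0 negative.
(2, 0) - Riemannian (positive definite)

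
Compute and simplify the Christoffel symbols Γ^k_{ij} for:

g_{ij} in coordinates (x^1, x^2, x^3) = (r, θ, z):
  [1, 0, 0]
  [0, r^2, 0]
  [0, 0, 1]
Using Γ^k_{ij} = (1/2) g^{km} (∂_i g_{mj} + ∂_j g_{mi} - ∂_m g_{ij}); the metric is diagonal, so only the m = k term contributes.
Non-zero symbols (using the symmetry Γ^k_{ij} = Γ^k_{ji}):
Γ^r_{θ θ} = (1/2) g^{rr} (∂_θ g_{rθ} + ∂_θ g_{rθ} - ∂_r g_{θθ}) = (1/2)(1)((0) + (0) - (2*r)) = -r
Γ^θ_{r θ} = (1/2) g^{θθ} (∂_r g_{θθ} + ∂_θ g_{θr} - ∂_θ g_{rθ}) = (1/2)(1/r^2)((2*r) + (0) - (0)) = 1/r
All other Christoffel symbols are zero.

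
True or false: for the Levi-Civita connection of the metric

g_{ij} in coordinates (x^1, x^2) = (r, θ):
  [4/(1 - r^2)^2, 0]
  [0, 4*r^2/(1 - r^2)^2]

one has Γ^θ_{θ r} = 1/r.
Γ^θ_{θ r} = (1/2) g^{θθ} (∂_θ g_{θr} + ∂_r g_{θθ} - ∂_θ g_{θr}) = (1/2)((1 - r^2)^2/(4*r^2))((0) + (-8*(r^3 + r)/(r^2 - 1)^3) - (0)) = (-r^2 - 1)/(r^3 - r)
This differs from the proposed value 1/r.
False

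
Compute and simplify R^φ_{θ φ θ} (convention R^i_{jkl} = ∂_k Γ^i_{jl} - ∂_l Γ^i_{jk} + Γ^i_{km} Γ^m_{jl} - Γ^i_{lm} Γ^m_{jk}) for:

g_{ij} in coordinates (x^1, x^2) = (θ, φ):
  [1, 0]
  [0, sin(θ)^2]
Non-zero Christoffel symbols (Γ^k_{ij} = Γ^k_{ji}):
Γ^θ_{φ φ} = -sin(2*θ)/2
Γ^φ_{θ φ} = 1/tan(θ)
R^φ_{θ φ θ} = ∂_φ Γ^φ_{θ θ} - ∂_θ Γ^φ_{θ φ} + Γ^φ_{φ m} Γ^m_{θ θ} - Γ^φ_{θ m} Γ^m_{θ φ}
  = (0) - (-1/sin(θ)^2) + (0) - (1/tan(θ)^2) = 1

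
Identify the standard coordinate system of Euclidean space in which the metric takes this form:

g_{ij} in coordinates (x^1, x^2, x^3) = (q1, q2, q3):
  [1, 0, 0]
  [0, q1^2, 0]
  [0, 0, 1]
The line element ds^2 = dq1^2 + q1^2 dq2^2 + dq3^2 is dr^2 + r^2 dθ^2 + dz^2 with q1 = r, q2 = θ, q3 = z.
cylindrical coordinates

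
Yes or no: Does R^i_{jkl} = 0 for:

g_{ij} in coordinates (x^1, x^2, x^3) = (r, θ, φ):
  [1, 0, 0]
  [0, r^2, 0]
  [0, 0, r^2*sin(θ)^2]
Non-zero Christoffel symbols:
Γ^r_{θ θ} = -r
Γ^r_{φ φ} = -r*sin(θ)^2
Γ^θ_{r θ} = 1/r
Γ^θ_{φ φ} = -sin(2*θ)/2
Γ^φ_{r φ} = 1/r
Γ^φ_{θ φ} = 1/tan(θ)
Ricci tensor: R_{rr} = 0, R_{rθ} = 0, R_{rφ} = 0, R_{θθ} = 0, R_{θφ} = 0, R_{φφ} = 0
All R_{ij} vanish; in 3 dimensions the Riemann tensor is fully determined by the Ricci tensor, so R^i_{jkl} = 0: the metric is flat (curvilinear coordinates on flat space).
Yes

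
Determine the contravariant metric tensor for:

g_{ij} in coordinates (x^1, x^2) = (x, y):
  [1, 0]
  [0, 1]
The metric is diagonal, so g^{ij} is diagonal with entries 1/g_{ii}: diag(1, 1).
g^{ij}:
  [1, 0]
  [0, 1]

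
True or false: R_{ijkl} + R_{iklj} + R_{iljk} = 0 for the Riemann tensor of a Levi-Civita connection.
This is the first (algebraic) Bianchi identity.
True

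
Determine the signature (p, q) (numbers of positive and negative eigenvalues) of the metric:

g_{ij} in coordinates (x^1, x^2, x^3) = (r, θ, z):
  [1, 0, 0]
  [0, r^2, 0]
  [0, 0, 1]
The metric is diagonal, so its eigenvalues are the diagonal entries: 1, r^2, 1 (at a generic point, where coordinate-dependent entries are positive).
3 positive, 0 negative.
(3, 0) - Riemannian (positive definite)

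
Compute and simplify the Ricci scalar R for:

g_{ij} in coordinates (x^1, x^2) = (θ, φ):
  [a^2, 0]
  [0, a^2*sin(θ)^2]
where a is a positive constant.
Non-zero Christoffel symbols (Γ^k_{ij} = Γ^k_{ji}):
Γ^θ_{φ φ} = -sin(2*θ)/2
Γ^φ_{θ φ} = 1/tan(θ)
Ricci tensor (R_{ij} = R^k_{ikj}): R_{θθ} = 1, R_{θφ} = 0, R_{φφ} = sin(θ)^2
Inverse metric: g^{θθ} = 1/a^2, g^{φφ} = 1/(a^2*sin(θ)^2)
R = g^{ij} R_{ij} = (1/a^2)(1) + (1/(a^2*sin(θ)^2))(sin(θ)^2) = 2/a^2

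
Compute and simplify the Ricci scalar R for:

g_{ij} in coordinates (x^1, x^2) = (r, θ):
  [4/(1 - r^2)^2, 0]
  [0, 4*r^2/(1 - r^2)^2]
Non-zero Christoffel symbols (Γ^k_{ij} = Γ^k_{ji}):
Γ^r_{r r} = 2*r/(1 - r^2)
Γ^r_{θ θ} = (r^3 + r)/(r^2 - 1)
Γ^θ_{r θ} = (-r^2 - 1)/(r^3 - r)
Ricci tensor (R_{ij} = R^k_{ikj}): R_{rr} = -4/(r^2 - 1)^2, R_{rθ} = 0, R_{θθ} = -4*r^2/(r^2 - 1)^2
Inverse metric: g^{rr} = (1 - r^2)^2/4, g^{θθ} = (1 - r^2)^2/(4*r^2)
R = g^{ij} R_{ij} = ((1 - r^2)^2/4)(-4/(r^2 - 1)^2) + ((1 - r^2)^2/(4*r^2))(-4*r^2/(r^2 - 1)^2) = -2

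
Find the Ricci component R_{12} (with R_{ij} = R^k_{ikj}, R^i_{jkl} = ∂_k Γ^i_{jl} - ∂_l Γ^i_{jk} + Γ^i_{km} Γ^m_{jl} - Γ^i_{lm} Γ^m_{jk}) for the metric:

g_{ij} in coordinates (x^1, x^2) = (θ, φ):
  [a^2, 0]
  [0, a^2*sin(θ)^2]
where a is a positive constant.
Non-zero Christoffel symbols (Γ^k_{ij} = Γ^k_{ji}):
Γ^θ_{φ φ} = -sin(2*θ)/2
Γ^φ_{θ φ} = 1/tan(θ)
R^θ_{θ θ φ} = 0 (a repeated index in an antisymmetric pair)
R^φ_{θ φ φ} = 0 (a repeated index in an antisymmetric pair)
R_{θφ} = R^θ_{θ θ φ} + R^φ_{θ φ φ} = (0) + (0) = 0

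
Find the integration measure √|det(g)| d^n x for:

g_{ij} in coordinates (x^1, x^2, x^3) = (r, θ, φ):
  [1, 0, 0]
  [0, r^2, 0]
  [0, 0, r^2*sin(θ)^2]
det(g) = r^4*sin(θ)^2
√|det(g)| = r^2*sin(θ) (taking 0 < θ < π so that |sin(θ)| = sin(θ))
Volume element: dV = r^2*sin(θ) dr dθ dφ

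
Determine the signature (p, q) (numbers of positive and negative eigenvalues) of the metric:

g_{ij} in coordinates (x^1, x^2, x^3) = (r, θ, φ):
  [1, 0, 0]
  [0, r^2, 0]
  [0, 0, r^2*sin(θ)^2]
The metric is diagonal, so its eigenvalues are the diagonal entries: 1, r^2, r^2*sin(θ)^2 (at a generic point, where coordinate-dependent entries are positive).
3 positive, 0 negative.
(3, 0) - Riemannian (positive definite)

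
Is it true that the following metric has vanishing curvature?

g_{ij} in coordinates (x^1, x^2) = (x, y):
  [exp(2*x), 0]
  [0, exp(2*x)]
Non-zero Christoffel symbols:
Γ^x_{x x} = 1
Γ^x_{y y} = -1
Γ^y_{x y} = 1
Ricci tensor: R_{xx} = 0, R_{xy} = 0, R_{yy} = 0
All R_{ij} vanish; in 2 dimensions the Riemann tensor is fully determined by the Ricci tensor, so R^i_{jkl} = 0: the metric is flat (curvilinear coordinates on flat space).
Yes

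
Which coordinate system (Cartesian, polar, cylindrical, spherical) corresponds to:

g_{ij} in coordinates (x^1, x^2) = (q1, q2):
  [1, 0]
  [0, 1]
All components are constant and the metric is the identity, i.e. orthonormal rectilinear coordinates.
Cartesian (2D) coordinates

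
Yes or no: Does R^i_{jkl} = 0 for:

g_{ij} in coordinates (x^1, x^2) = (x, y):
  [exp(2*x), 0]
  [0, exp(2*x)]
Non-zero Christoffel symbols:
Γ^x_{x x} = 1
Γ^x_{y y} = -1
Γ^y_{x y} = 1
Ricci tensor: R_{xx} = 0, R_{xy} = 0, R_{yy} = 0
All R_{ij} vanish; in 2 dimensions the Riemann tensor is fully determined by the Ricci tensor, so R^i_{jkl} = 0: the metric is flat (curvilinear coordinates on flat space).
Yes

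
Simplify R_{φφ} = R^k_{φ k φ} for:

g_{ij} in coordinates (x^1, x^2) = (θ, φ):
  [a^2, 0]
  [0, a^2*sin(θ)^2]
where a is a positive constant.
Non-zero Christoffel symbols (Γ^k_{ij} = Γ^k_{ji}):
Γ^θ_{φ φ} = -sin(2*θ)/2
Γ^φ_{θ φ} = 1/tan(θ)
R^θ_{φ θ φ} = ∂_θ Γ^θ_{φ φ} - ∂_φ Γ^θ_{φ θ} + Γ^θ_{θ m} Γ^m_{φ φ} - Γ^θ_{φ m} Γ^m_{φ θ}
  = (-cos(2*θ)) - (0) + (0) - (-cos(θ)^2) = sin(θ)^2
R^φ_{φ φ φ} = 0 (a repeated index in an antisymmetric pair)
R_{φφ} = R^θ_{φ θ φ} + R^φ_{φ φ φ} = (sin(θ)^2) + (0) = sin(θ)^2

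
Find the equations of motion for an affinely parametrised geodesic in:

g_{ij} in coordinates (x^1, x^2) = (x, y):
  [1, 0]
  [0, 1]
Geodesic equation: d^2x^k/dλ^2 + Γ^k_{ij} (dx^i/dλ)(dx^j/dλ) = 0.
All Christoffel symbols vanish, so the geodesics are straight lines:
d^2x/dλ^2 = 0
d^2y/dλ^2 = 0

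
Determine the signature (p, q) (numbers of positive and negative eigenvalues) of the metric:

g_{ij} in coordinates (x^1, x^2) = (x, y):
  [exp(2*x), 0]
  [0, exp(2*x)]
The metric is diagonal, so its eigenvalues are the diagonal entries: exp(2*x), exp(2*x) (at a generic point, where coordinate-dependent entries are positive).
2 positive, 0 negative.
(2, 0) - Riemannian (positive definite)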